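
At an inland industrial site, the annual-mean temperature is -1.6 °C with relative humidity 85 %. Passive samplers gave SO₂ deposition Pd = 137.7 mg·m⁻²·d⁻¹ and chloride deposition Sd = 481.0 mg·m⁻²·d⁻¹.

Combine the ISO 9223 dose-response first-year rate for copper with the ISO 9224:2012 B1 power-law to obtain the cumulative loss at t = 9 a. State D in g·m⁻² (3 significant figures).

copper: temperature factor f = +0.126·(-11.6) = -1.4616
  SO₂ term: 0.0053·137.7^0.26·exp(0.059·85-1.4616) = 0.6662
  Cl⁻ term: 0.01025·481.0^0.27·exp(0.036·85+0.049·-1.6) = 1.071
  r_corr = 0.6662 + 1.071 = 1.737 μm/a
ISO 9224: D(t) = r_corr · t^b with b = 0.667 (copper, B1)
  D(9) = 1.737 × 9^0.667 = 1.737 × 4.33 = 7.522 μm
  Mass loss = 7.522 μm × 8.96 g/cm³ = 67.4 g·m⁻²

D(9) = 67.4 g·m⁻²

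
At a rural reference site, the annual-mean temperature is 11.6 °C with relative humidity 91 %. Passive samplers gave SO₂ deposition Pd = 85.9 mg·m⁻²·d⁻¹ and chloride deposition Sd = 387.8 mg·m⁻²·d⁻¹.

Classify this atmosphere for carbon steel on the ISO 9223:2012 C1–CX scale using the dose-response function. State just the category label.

carbon steel: f(T) = -0.054·(T−10) [T>10 °C] = -0.0864
  SO₂ term: 1.77·85.9^0.52·exp(0.02·91-0.0864) = 101.5
  Sd branch = 0.102·Sd^0.62·e^(0.033·RH+0.04·T) = 131.6 μm/a
  sum: 101.5 + 131.6 → r_corr = 233.1 μm/a
Category bounds: 200…700 μm/a bracket r_corr ⇒ CX

CX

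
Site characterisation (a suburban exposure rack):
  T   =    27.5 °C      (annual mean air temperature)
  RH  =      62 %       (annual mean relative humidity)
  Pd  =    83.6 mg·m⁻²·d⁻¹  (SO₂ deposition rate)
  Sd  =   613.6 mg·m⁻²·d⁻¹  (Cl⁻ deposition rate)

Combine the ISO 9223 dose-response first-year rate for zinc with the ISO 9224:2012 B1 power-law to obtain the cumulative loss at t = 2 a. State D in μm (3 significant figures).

zinc: T>10 °C ⇒ hinge -0.071·(27.5−10) = -1.2425
  sulphur-dioxide contribution → 0.4522 μm/a
  chloride contribution → 11.55 μm/a
  total first-year rate 12.01 μm/a
Power-law: D(2) = r_corr · 2^0.813
  D(2) = 12.01 × 2^0.813 = 12.01 × 1.757 = 21.09 μm

D(2) = 21.1 μm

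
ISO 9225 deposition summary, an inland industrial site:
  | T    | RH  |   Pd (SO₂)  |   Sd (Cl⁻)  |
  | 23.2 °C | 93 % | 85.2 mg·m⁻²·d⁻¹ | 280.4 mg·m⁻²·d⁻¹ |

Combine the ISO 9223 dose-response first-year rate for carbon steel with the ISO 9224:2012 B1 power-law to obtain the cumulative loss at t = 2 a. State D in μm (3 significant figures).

D(2) = 344 μm

carbon steel: T>10 °C ⇒ hinge -0.054·(23.2−10) = -0.7128
  Pd branch = 1.77·Pd^0.52·e^(0.02·RH+f) = 56.24 μm/a
  Sd branch = 0.102·Sd^0.62·e^(0.033·RH+0.04·T) = 182.9 μm/a
  r_corr = 56.24 + 182.9 = 239.1 μm/a
Long-term exponent b (ISO 9224 Table 2, B1) = 0.523
  D(2) = 239.1 × 2^0.523 = 239.1 × 1.437 = 343.6 μm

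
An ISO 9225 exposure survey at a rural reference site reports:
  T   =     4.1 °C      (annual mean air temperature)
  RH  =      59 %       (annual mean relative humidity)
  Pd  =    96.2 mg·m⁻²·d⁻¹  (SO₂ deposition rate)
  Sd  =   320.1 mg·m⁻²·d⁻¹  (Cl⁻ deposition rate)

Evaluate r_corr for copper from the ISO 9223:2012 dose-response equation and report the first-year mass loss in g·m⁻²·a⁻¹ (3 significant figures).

r_corr = 6.86 g·m⁻²·a⁻¹

copper: T≤10 °C ⇒ hinge +0.126·(4.1−10) = -0.7434
  sulphur-dioxide contribution → 0.2684 μm/a
  chloride contribution → 0.4976 μm/a
  ⇒ r_corr(copper) = 0.766 μm/a
Convert to mass loss: 0.766 μm/a × 8.96 g/cm³ = 6.863 g·m⁻²·a⁻¹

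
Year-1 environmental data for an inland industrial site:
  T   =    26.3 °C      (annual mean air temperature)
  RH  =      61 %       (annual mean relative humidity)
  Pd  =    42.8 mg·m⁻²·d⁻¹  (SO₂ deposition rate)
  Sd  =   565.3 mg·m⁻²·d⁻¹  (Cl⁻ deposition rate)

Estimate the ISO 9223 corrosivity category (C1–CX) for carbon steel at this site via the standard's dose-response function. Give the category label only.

C5

carbon steel: T>10 °C ⇒ hinge -0.054·(26.3−10) = -0.8802
  SO₂ term: 1.77·42.8^0.52·exp(0.02·61-0.8802) = 17.53
  Cl⁻ term: 0.102·565.3^0.62·exp(0.033·61+0.04·26.3) = 111.2
  r_corr = 17.53 + 111.2 = 128.7 μm/a
Category bounds: 80…200 μm/a bracket r_corr ⇒ C5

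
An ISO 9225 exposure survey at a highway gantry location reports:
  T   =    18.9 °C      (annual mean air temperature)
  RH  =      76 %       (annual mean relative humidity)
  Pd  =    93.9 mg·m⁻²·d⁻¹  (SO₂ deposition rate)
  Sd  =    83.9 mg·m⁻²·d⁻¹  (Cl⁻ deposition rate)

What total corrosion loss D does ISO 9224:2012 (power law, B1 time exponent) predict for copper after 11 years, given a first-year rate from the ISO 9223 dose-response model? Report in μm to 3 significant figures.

D(11) = 10.2 μm

copper: temperature factor f = -0.080·(8.9) = -0.7120
  Pd branch = 0.0053·Pd^0.26·e^(0.059·RH+f) = 0.7505 μm/a
  Cl⁻ term: 0.01025·83.9^0.27·exp(0.036·76+0.049·18.9) = 1.32
  r_corr = 0.7505 + 1.32 = 2.07 μm/a
Long-term exponent b (ISO 9224 Table 2, B1) = 0.667
  D(11) = 2.07 × 11^0.667 = 2.07 × 4.95 = 10.25 μm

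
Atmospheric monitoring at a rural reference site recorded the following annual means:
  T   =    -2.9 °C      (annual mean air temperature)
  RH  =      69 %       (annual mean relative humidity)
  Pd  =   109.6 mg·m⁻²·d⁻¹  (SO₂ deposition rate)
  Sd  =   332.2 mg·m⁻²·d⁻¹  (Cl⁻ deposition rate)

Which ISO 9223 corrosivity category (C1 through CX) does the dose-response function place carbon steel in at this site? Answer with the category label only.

carbon steel: f(T) = +0.150·(T−10) [T≤10 °C] = -1.9350
  Pd branch = 1.77·Pd^0.52·e^(0.02·RH+f) = 11.69 μm/a
  Sd branch = 0.102·Sd^0.62·e^(0.033·RH+0.04·T) = 32.39 μm/a
  r_corr = 11.69 + 32.39 = 44.07 μm/a
44.1 μm/a falls in (25, 50] for carbon steel → category C3

C3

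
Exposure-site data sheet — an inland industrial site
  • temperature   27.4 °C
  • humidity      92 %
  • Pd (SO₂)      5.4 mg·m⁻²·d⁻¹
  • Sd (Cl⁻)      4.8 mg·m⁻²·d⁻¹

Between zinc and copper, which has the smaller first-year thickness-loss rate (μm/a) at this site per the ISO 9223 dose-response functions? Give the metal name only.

zinc: T>10 °C ⇒ hinge -0.071·(27.4−10) = -1.2354
  Pd branch = 0.0129·Pd^0.44·e^(0.046·RH+f) = 0.5423 μm/a
  Sd branch = 0.0175·Sd^0.57·e^(0.008·RH+0.085·T) = 0.9172 μm/a
  sum: 0.5423 + 0.9172 → r_corr = 1.46 μm/a
copper: T>10 °C ⇒ hinge -0.080·(27.4−10) = -1.3920
  SO₂ term: 0.0053·5.4^0.26·exp(0.059·92-1.3920) = 0.4651
  Cl⁻ term: 0.01025·4.8^0.27·exp(0.036·92+0.049·27.4) = 1.645
  sum: 0.4651 + 1.645 → r_corr = 2.11 μm/a
Ordering by μm/a: copper (2.11) > zinc (1.46)

zinc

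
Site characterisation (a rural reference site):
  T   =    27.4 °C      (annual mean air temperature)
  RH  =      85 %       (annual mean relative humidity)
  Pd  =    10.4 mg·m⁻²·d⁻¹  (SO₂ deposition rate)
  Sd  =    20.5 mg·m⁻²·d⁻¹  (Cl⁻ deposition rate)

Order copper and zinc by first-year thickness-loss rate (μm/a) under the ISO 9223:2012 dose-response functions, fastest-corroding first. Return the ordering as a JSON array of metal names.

copper: T>10 °C ⇒ hinge -0.080·(27.4−10) = -1.3920
  SO₂ term: 0.0053·10.4^0.26·exp(0.059·85-1.3920) = 0.3649
  Cl⁻ term: 0.01025·20.5^0.27·exp(0.036·85+0.049·27.4) = 1.892
  r_corr = 0.3649 + 1.892 = 2.257 μm/a
zinc: temperature factor f = -0.071·(17.4) = -1.2354
  Pd branch = 0.0129·Pd^0.44·e^(0.046·RH+f) = 0.5244 μm/a
  Sd branch = 0.0175·Sd^0.57·e^(0.008·RH+0.085·T) = 1.984 μm/a
  r_corr = 0.5244 + 1.984 = 2.508 μm/a
Ordering by μm/a: zinc (2.51) > copper (2.26)

["zinc", "copper"]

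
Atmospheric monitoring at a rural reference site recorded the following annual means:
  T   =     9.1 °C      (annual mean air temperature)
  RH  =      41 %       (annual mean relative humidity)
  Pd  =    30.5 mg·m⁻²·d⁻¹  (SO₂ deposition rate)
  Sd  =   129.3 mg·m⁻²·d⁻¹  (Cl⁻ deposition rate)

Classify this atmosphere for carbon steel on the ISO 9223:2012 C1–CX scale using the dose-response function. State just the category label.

C3

carbon steel: T≤10 °C ⇒ hinge +0.150·(9.1−10) = -0.1350
  SO₂ term: 1.77·30.5^0.52·exp(0.02·41-0.1350) = 20.76
  Cl⁻ term: 0.102·129.3^0.62·exp(0.033·41+0.04·9.1) = 11.57
  r_corr = 20.76 + 11.57 = 32.34 μm/a
32.3 μm/a falls in (25, 50] for carbon steel → category C3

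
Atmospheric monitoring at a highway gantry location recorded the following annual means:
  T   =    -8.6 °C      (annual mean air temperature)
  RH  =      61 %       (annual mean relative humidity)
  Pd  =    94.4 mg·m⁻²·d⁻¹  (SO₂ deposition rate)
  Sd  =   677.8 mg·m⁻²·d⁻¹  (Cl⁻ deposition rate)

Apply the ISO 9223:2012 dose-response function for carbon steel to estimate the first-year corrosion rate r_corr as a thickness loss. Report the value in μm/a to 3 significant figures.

carbon steel: T≤10 °C ⇒ hinge +0.150·(-8.6−10) = -2.7900
  Pd branch = 1.77·Pd^0.52·e^(0.02·RH+f) = 3.918 μm/a
  Cl⁻ term: 0.102·677.8^0.62·exp(0.033·61+0.04·-8.6) = 30.81
  sum: 3.918 + 30.81 → r_corr = 34.73 μm/a

r_corr = 34.7 μm/a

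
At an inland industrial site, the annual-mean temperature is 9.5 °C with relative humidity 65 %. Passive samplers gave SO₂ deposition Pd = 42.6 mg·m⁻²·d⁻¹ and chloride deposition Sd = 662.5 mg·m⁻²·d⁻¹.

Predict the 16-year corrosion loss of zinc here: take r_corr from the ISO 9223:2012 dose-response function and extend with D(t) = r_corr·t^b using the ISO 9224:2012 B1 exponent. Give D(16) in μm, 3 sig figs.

D(16) = 38.0 μm

zinc: T≤10 °C ⇒ hinge +0.038·(9.5−10) = -0.0190
  sulphur-dioxide contribution → 1.312 μm/a
  chloride contribution → 2.677 μm/a
  total first-year rate 3.989 μm/a
Power-law: D(16) = r_corr · 16^0.813
  D(16) = 3.989 × 16^0.813 = 3.989 × 9.527 = 38 μm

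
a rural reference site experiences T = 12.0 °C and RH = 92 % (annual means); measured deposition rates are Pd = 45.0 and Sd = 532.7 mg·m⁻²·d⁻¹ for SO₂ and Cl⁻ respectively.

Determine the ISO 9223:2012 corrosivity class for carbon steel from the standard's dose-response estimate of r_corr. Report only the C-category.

CX

carbon steel: T>10 °C ⇒ hinge -0.054·(12.0−10) = -0.1080
  Pd branch = 1.77·Pd^0.52·e^(0.02·RH+f) = 72.42 μm/a
  Sd branch = 0.102·Sd^0.62·e^(0.033·RH+0.04·T) = 168.3 μm/a
  r_corr = 72.42 + 168.3 = 240.7 μm/a
Category bounds: 200…700 μm/a bracket r_corr ⇒ CX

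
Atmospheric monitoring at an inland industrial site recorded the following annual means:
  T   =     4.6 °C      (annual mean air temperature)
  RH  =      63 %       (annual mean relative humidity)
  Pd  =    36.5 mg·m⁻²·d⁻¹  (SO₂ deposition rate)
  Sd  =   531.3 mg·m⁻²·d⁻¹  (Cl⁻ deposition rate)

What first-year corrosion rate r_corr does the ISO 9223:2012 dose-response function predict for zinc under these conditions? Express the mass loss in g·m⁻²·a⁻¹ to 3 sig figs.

zinc: T≤10 °C ⇒ hinge +0.038·(4.6−10) = -0.2052
  sulphur-dioxide contribution → 0.9278 μm/a
  chloride contribution → 1.532 μm/a
  ⇒ r_corr(zinc) = 2.46 μm/a
Convert to mass loss: 2.46 μm/a × 7.14 g/cm³ = 17.56 g·m⁻²·a⁻¹

r_corr = 17.6 g·m⁻²·a⁻¹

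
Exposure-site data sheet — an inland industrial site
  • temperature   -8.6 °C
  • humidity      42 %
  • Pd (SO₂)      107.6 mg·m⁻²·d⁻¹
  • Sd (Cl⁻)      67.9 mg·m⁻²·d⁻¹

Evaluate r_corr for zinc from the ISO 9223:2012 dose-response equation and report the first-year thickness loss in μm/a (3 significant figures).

zinc: f(T) = +0.038·(T−10) [T≤10 °C] = -0.7068
  sulphur-dioxide contribution → 0.3441 μm/a
  chloride contribution → 0.1305 μm/a
  ⇒ r_corr(zinc) = 0.4746 μm/a

r_corr = 0.475 μm/a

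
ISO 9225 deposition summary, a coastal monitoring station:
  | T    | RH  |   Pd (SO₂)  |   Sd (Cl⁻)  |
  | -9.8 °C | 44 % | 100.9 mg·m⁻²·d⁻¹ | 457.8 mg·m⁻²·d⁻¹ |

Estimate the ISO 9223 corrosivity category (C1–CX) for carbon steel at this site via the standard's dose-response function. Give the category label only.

C2

carbon steel: T≤10 °C ⇒ hinge +0.150·(-9.8−10) = -2.9700
  Pd branch = 1.77·Pd^0.52·e^(0.02·RH+f) = 2.412 μm/a
  Sd branch = 0.102·Sd^0.62·e^(0.033·RH+0.04·T) = 13.14 μm/a
  r_corr = 2.412 + 13.14 = 15.55 μm/a
Category bounds: 1.3…25 μm/a bracket r_corr ⇒ C2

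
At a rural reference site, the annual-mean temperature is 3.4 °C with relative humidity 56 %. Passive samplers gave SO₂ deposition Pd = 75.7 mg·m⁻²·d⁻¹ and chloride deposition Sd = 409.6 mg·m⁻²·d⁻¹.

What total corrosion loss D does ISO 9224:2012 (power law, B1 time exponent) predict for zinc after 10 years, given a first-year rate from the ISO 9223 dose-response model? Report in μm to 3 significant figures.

D(10) = 13.1 μm

zinc: T≤10 °C ⇒ hinge +0.038·(3.4−10) = -0.2508
  SO₂ term: 0.0129·75.7^0.44·exp(0.046·56-0.2508) = 0.8856
  Cl⁻ term: 0.0175·409.6^0.57·exp(0.008·56+0.085·3.4) = 1.128
  r_corr = 0.8856 + 1.128 = 2.013 μm/a
ISO 9224: D(t) = r_corr · t^b with b = 0.813 (zinc, B1)
  D(10) = 2.013 × 10^0.813 = 2.013 × 6.501 = 13.09 μm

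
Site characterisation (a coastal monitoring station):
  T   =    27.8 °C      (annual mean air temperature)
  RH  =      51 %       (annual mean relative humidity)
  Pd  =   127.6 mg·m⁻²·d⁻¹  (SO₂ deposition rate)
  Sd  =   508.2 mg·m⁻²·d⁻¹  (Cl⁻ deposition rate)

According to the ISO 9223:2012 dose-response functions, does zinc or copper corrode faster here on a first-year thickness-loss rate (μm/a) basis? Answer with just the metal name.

zinc: f(T) = -0.071·(T−10) [T>10 °C] = -1.2638
  Pd branch = 0.0129·Pd^0.44·e^(0.046·RH+f) = 0.3215 μm/a
  Sd branch = 0.0175·Sd^0.57·e^(0.008·RH+0.085·T) = 9.748 μm/a
  r_corr = 0.3215 + 9.748 = 10.07 μm/a
copper: temperature factor f = -0.080·(17.8) = -1.4240
  Pd branch = 0.0053·Pd^0.26·e^(0.059·RH+f) = 0.09123 μm/a
  Sd branch = 0.01025·Sd^0.27·e^(0.036·RH+0.049·T) = 1.35 μm/a
  sum: 0.09123 + 1.35 → r_corr = 1.441 μm/a
Ordering by μm/a: zinc (10.1) > copper (1.44)

zinc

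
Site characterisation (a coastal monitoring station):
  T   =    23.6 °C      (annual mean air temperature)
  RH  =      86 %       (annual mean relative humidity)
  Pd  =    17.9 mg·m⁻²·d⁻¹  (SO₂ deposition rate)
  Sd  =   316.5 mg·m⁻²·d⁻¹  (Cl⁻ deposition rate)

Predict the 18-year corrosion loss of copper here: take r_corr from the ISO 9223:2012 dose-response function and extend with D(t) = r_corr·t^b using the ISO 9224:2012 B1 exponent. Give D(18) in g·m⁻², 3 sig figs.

copper: temperature factor f = -0.080·(13.6) = -1.0880
  sulphur-dioxide contribution → 0.6041 μm/a
  chloride contribution → 3.409 μm/a
  total first-year rate 4.013 μm/a
Long-term exponent b (ISO 9224 Table 2, B1) = 0.667
  D(18) = 4.013 × 18^0.667 = 4.013 × 6.875 = 27.59 μm
  Mass loss = 27.59 μm × 8.96 g/cm³ = 247.2 g·m⁻²

D(18) = 247 g·m⁻²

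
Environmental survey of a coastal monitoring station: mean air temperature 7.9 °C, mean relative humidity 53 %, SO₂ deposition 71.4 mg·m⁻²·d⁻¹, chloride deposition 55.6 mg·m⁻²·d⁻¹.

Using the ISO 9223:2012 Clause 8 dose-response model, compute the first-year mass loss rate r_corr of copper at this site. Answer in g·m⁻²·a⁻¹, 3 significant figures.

r_corr = 5.22 g·m⁻²·a⁻¹

copper: T≤10 °C ⇒ hinge +0.126·(7.9−10) = -0.2646
  SO₂ term: 0.0053·71.4^0.26·exp(0.059·53-0.2646) = 0.2814
  Cl⁻ term: 0.01025·55.6^0.27·exp(0.036·53+0.049·7.9) = 0.3011
  r_corr = 0.2814 + 0.3011 = 0.5825 μm/a
Convert to mass loss: 0.5825 μm/a × 8.96 g/cm³ = 5.219 g·m⁻²·a⁻¹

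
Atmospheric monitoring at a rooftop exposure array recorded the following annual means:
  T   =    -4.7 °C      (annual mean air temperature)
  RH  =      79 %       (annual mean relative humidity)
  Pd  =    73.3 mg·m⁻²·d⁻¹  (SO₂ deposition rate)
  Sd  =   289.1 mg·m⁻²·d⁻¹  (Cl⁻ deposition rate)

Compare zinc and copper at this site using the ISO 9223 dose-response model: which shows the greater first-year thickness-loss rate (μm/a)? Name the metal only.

zinc

zinc: T≤10 °C ⇒ hinge +0.038·(-4.7−10) = -0.5586
  Pd branch = 0.0129·Pd^0.44·e^(0.046·RH+f) = 1.849 μm/a
  Cl⁻ term: 0.0175·289.1^0.57·exp(0.008·79+0.085·-4.7) = 0.5582
  sum: 1.849 + 0.5582 → r_corr = 2.407 μm/a
copper: temperature factor f = +0.126·(-14.7) = -1.8522
  Pd branch = 0.0053·Pd^0.26·e^(0.059·RH+f) = 0.2686 μm/a
  Cl⁻ term: 0.01025·289.1^0.27·exp(0.036·79+0.049·-4.7) = 0.6461
  r_corr = 0.2686 + 0.6461 = 0.9147 μm/a
Ordering by μm/a: zinc (2.41) > copper (0.915)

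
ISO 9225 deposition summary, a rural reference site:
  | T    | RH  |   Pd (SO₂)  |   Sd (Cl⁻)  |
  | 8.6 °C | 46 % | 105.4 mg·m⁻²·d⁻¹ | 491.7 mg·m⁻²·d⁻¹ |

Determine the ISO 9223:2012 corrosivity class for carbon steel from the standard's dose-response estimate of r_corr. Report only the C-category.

C4

carbon steel: f(T) = +0.150·(T−10) [T≤10 °C] = -0.2100
  sulphur-dioxide contribution → 40.57 μm/a
  chloride contribution → 30.63 μm/a
  total first-year rate 71.2 μm/a
Category bounds: 50…80 μm/a bracket r_corr ⇒ C4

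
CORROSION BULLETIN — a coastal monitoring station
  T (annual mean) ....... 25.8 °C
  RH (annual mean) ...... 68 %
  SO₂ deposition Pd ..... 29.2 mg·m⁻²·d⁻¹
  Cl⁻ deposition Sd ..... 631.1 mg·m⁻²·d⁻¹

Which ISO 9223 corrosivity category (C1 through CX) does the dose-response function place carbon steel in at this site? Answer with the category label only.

carbon steel: f(T) = -0.054·(T−10) [T>10 °C] = -0.8532
  SO₂ term: 1.77·29.2^0.52·exp(0.02·68-0.8532) = 16.99
  Sd branch = 0.102·Sd^0.62·e^(0.033·RH+0.04·T) = 147 μm/a
  r_corr = 16.99 + 147 = 164 μm/a
164 μm/a falls in (80, 200] for carbon steel → category C5

C5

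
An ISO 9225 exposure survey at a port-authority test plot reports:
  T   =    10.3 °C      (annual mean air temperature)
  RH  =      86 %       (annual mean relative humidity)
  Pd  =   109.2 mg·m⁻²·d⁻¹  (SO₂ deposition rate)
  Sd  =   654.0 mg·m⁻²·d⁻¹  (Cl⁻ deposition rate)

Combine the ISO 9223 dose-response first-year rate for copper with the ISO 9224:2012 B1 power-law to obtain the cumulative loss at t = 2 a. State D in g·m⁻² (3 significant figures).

D(2) = 70.6 g·m⁻²

copper: f(T) = -0.080·(T−10) [T>10 °C] = -0.0240
  Pd branch = 0.0053·Pd^0.26·e^(0.059·RH+f) = 2.802 μm/a
  Cl⁻ term: 0.01025·654.0^0.27·exp(0.036·86+0.049·10.3) = 2.161
  r_corr = 2.802 + 2.161 = 4.963 μm/a
Power-law: D(2) = r_corr · 2^0.667
  D(2) = 4.963 × 2^0.667 = 4.963 × 1.588 = 7.88 μm
  Mass loss = 7.88 μm × 8.96 g/cm³ = 70.6 g·m⁻²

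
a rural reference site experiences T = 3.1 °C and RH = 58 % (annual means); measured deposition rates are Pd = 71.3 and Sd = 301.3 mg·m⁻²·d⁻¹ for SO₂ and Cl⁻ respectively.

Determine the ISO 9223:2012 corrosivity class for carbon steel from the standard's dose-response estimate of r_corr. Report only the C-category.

C3

carbon steel: f(T) = +0.150·(T−10) [T≤10 °C] = -1.0350
  SO₂ term: 1.77·71.3^0.52·exp(0.02·58-1.0350) = 18.44
  Cl⁻ term: 0.102·301.3^0.62·exp(0.033·58+0.04·3.1) = 26.96
  r_corr = 18.44 + 26.96 = 45.4 μm/a
Category bounds: 25…50 μm/a bracket r_corr ⇒ C3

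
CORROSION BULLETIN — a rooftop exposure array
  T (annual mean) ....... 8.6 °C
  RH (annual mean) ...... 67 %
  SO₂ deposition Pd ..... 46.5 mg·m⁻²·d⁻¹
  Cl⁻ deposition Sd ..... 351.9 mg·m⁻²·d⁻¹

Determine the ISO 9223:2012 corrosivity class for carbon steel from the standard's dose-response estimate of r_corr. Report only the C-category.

carbon steel: f(T) = +0.150·(T−10) [T≤10 °C] = -0.2100
  SO₂ term: 1.77·46.5^0.52·exp(0.02·67-0.2100) = 40.35
  Cl⁻ term: 0.102·351.9^0.62·exp(0.033·67+0.04·8.6) = 49.77
  r_corr = 40.35 + 49.77 = 90.12 μm/a
ISO 9223 Table 2 (carbon steel): 80 < 90.1 ≤ 200 μm/a ⇒ C5

C5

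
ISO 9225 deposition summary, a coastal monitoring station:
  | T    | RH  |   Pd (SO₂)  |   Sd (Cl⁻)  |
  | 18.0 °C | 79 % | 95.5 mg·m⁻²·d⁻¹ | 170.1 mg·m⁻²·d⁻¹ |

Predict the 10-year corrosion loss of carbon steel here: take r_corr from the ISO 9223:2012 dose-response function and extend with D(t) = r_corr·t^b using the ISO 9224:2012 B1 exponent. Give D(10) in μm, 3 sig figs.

D(10) = 428 μm

carbon steel: temperature factor f = -0.054·(8.0) = -0.4320
  sulphur-dioxide contribution → 59.72 μm/a
  chloride contribution → 68.63 μm/a
  total first-year rate 128.4 μm/a
Long-term exponent b (ISO 9224 Table 2, B1) = 0.523
  D(10) = 128.4 × 10^0.523 = 128.4 × 3.334 = 428 μm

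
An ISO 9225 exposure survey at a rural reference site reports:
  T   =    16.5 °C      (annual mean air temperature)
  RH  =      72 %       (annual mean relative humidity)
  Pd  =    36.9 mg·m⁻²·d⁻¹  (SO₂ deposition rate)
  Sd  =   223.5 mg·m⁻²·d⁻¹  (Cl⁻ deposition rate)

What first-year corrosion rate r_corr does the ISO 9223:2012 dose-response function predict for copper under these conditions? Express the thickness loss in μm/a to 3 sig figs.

copper: f(T) = -0.080·(T−10) [T>10 °C] = -0.5200
  SO₂ term: 0.0053·36.9^0.26·exp(0.059·72-0.5200) = 0.5633
  Cl⁻ term: 0.01025·223.5^0.27·exp(0.036·72+0.049·16.5) = 1.324
  sum: 0.5633 + 1.324 → r_corr = 1.887 μm/a

r_corr = 1.89 μm/a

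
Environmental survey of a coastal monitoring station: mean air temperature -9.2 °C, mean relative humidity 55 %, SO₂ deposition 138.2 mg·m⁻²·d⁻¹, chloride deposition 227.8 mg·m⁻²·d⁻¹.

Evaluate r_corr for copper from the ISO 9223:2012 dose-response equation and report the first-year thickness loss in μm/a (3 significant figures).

r_corr = 0.248 μm/a

copper: T≤10 °C ⇒ hinge +0.126·(-9.2−10) = -2.4192
  SO₂ term: 0.0053·138.2^0.26·exp(0.059·55-2.4192) = 0.0436
  Sd branch = 0.01025·Sd^0.27·e^(0.036·RH+0.049·T) = 0.2048 μm/a
  sum: 0.0436 + 0.2048 → r_corr = 0.2484 μm/a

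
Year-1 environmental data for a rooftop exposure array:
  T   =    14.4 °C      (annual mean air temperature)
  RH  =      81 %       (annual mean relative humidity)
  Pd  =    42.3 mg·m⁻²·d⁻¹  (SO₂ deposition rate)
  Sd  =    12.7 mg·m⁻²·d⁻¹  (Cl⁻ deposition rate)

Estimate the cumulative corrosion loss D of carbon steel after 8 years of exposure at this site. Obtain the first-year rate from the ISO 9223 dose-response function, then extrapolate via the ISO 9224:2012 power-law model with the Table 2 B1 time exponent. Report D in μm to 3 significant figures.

carbon steel: f(T) = -0.054·(T−10) [T>10 °C] = -0.2376
  Pd branch = 1.77·Pd^0.52·e^(0.02·RH+f) = 49.44 μm/a
  Sd branch = 0.102·Sd^0.62·e^(0.033·RH+0.04·T) = 12.71 μm/a
  r_corr = 49.44 + 12.71 = 62.14 μm/a
Power-law: D(8) = r_corr · 8^0.523
  D(8) = 62.14 × 8^0.523 = 62.14 × 2.967 = 184.4 μm

D(8) = 184 μm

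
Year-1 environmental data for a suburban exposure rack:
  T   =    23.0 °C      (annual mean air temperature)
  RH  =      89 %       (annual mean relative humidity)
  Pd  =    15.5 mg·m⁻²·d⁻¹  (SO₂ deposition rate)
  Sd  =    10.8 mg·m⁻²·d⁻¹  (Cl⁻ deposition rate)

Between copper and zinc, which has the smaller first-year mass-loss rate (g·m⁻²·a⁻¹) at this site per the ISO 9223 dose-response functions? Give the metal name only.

copper: T>10 °C ⇒ hinge -0.080·(23.0−10) = -1.0400
  SO₂ term: 0.0053·15.5^0.26·exp(0.059·89-1.0400) = 0.7287
  Sd branch = 0.01025·Sd^0.27·e^(0.036·RH+0.049·T) = 1.481 μm/a
  sum: 0.7287 + 1.481 → r_corr = 2.21 μm/a
  mass loss = 2.21 μm/a × 8.96 g/cm³ = 19.8 g·m⁻²·a⁻¹
zinc: temperature factor f = -0.071·(13.0) = -0.9230
  Pd branch = 0.0129·Pd^0.44·e^(0.046·RH+f) = 1.027 μm/a
  Sd branch = 0.0175·Sd^0.57·e^(0.008·RH+0.085·T) = 0.978 μm/a
  sum: 1.027 + 0.978 → r_corr = 2.005 μm/a
  mass loss = 2.005 μm/a × 7.14 g/cm³ = 14.31 g·m⁻²·a⁻¹
Ordering by g·m⁻²·a⁻¹: copper (19.8) > zinc (14.3)

zinc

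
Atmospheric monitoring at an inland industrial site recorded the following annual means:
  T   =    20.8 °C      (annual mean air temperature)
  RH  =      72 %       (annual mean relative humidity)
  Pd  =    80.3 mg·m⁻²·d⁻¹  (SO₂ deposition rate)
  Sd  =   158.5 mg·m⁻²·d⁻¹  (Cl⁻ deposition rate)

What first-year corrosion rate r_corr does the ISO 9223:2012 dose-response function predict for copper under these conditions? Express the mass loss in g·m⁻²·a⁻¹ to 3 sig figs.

copper: temperature factor f = -0.080·(10.8) = -0.8640
  Pd branch = 0.0053·Pd^0.26·e^(0.059·RH+f) = 0.4888 μm/a
  Cl⁻ term: 0.01025·158.5^0.27·exp(0.036·72+0.049·20.8) = 1.49
  r_corr = 0.4888 + 1.49 = 1.978 μm/a
Convert to mass loss: 1.978 μm/a × 8.96 g/cm³ = 17.73 g·m⁻²·a⁻¹

r_corr = 17.7 g·m⁻²·a⁻¹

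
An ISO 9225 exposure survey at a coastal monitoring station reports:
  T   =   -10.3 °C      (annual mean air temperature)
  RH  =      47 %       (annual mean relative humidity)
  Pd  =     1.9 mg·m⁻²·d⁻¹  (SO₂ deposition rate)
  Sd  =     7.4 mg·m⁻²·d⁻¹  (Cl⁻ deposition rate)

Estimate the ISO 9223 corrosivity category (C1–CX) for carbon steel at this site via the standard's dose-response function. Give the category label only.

C2

carbon steel: temperature factor f = +0.150·(-20.3) = -3.0450
  sulphur-dioxide contribution → 0.3011 μm/a
  chloride contribution → 1.102 μm/a
  total first-year rate 1.403 μm/a
ISO 9223 Table 2 (carbon steel): 1.3 < 1.4 ≤ 25 μm/a ⇒ C2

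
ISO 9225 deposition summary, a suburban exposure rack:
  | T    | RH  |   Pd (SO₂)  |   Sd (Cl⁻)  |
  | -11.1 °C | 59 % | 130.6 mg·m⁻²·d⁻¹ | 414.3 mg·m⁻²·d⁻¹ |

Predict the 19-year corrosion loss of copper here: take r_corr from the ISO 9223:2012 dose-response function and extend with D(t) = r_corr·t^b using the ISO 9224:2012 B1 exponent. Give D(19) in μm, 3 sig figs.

copper: f(T) = +0.126·(T−10) [T≤10 °C] = -2.6586
  sulphur-dioxide contribution → 0.04281 μm/a
  chloride contribution → 0.2533 μm/a
  ⇒ r_corr(copper) = 0.2961 μm/a
ISO 9224: D(t) = r_corr · t^b with b = 0.667 (copper, B1)
  D(19) = 0.2961 × 19^0.667 = 0.2961 × 7.127 = 2.11 μm

D(19) = 2.11 μm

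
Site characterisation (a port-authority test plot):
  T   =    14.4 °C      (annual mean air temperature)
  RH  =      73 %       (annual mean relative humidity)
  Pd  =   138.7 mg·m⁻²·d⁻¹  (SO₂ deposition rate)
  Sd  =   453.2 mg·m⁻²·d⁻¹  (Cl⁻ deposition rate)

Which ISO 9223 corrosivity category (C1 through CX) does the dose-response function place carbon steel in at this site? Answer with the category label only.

carbon steel: T>10 °C ⇒ hinge -0.054·(14.4−10) = -0.2376
  Pd branch = 1.77·Pd^0.52·e^(0.02·RH+f) = 78.12 μm/a
  Sd branch = 0.102·Sd^0.62·e^(0.033·RH+0.04·T) = 89.51 μm/a
  sum: 78.12 + 89.51 → r_corr = 167.6 μm/a
168 μm/a falls in (80, 200] for carbon steel → category C5

C5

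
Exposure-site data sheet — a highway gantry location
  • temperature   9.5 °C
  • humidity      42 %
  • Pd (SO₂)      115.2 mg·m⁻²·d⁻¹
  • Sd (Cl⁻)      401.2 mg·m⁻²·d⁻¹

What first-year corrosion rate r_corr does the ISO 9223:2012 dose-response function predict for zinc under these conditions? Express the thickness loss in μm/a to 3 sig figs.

r_corr = 2.38 μm/a

zinc: T≤10 °C ⇒ hinge +0.038·(9.5−10) = -0.0190
  SO₂ term: 0.0129·115.2^0.44·exp(0.046·42-0.0190) = 0.7054
  Sd branch = 0.0175·Sd^0.57·e^(0.008·RH+0.085·T) = 1.673 μm/a
  r_corr = 0.7054 + 1.673 = 2.379 μm/a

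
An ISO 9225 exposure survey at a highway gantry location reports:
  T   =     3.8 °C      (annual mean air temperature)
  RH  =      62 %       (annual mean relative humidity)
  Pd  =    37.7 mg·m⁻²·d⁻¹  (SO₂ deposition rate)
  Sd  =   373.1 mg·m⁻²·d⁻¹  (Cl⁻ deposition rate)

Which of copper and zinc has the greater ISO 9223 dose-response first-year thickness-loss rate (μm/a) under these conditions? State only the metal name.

copper: T≤10 °C ⇒ hinge +0.126·(3.8−10) = -0.7812
  sulphur-dioxide contribution → 0.2418 μm/a
  chloride contribution → 0.5693 μm/a
  ⇒ r_corr(copper) = 0.8111 μm/a
zinc: temperature factor f = +0.038·(-6.2) = -0.2356
  sulphur-dioxide contribution → 0.8719 μm/a
  chloride contribution → 1.161 μm/a
  ⇒ r_corr(zinc) = 2.032 μm/a
Ordering by μm/a: zinc (2.03) > copper (0.811)

zinc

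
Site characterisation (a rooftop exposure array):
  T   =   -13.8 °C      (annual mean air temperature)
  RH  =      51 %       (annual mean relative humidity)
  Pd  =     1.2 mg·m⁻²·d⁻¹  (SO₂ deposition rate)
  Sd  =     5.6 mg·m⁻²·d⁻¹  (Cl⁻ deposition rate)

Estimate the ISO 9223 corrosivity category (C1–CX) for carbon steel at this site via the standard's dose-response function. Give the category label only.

C1

carbon steel: temperature factor f = +0.150·(-23.8) = -3.5700
  sulphur-dioxide contribution → 0.1519 μm/a
  chloride contribution → 0.9197 μm/a
  ⇒ r_corr(carbon steel) = 1.072 μm/a
Category bounds: 0…1.3 μm/a bracket r_corr ⇒ C1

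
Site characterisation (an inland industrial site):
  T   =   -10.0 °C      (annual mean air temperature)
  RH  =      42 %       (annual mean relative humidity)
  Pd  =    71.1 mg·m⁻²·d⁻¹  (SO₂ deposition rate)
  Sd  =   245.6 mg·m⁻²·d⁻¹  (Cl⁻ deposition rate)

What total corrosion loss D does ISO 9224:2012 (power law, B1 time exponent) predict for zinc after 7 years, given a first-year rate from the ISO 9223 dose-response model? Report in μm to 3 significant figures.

zinc: temperature factor f = +0.038·(-20.0) = -0.7600
  Pd branch = 0.0129·Pd^0.44·e^(0.046·RH+f) = 0.2719 μm/a
  Cl⁻ term: 0.0175·245.6^0.57·exp(0.008·42+0.085·-10.0) = 0.2411
  sum: 0.2719 + 0.2411 → r_corr = 0.513 μm/a
Long-term exponent b (ISO 9224 Table 2, B1) = 0.813
  D(7) = 0.513 × 7^0.813 = 0.513 × 4.865 = 2.496 μm

D(7) = 2.50 μm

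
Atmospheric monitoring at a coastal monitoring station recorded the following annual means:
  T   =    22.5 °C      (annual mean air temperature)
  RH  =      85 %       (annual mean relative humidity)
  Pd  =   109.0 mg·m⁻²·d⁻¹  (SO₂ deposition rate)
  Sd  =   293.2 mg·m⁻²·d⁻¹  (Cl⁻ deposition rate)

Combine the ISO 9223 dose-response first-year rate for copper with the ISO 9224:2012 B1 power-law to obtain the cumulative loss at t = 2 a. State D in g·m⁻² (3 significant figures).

D(2) = 57.6 g·m⁻²

copper: T>10 °C ⇒ hinge -0.080·(22.5−10) = -1.0000
  sulphur-dioxide contribution → 0.9947 μm/a
  chloride contribution → 3.052 μm/a
  ⇒ r_corr(copper) = 4.047 μm/a
ISO 9224: D(t) = r_corr · t^b with b = 0.667 (copper, B1)
  D(2) = 4.047 × 2^0.667 = 4.047 × 1.588 = 6.426 μm
  Mass loss = 6.426 μm × 8.96 g/cm³ = 57.57 g·m⁻²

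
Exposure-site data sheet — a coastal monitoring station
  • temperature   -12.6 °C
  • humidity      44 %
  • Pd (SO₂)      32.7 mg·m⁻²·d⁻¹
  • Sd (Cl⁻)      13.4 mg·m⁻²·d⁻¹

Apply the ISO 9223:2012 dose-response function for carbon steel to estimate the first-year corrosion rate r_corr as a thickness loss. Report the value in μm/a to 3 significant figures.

r_corr = 2.20 μm/a

carbon steel: temperature factor f = +0.150·(-22.6) = -3.3900
  SO₂ term: 1.77·32.7^0.52·exp(0.02·44-3.3900) = 0.882
  Sd branch = 0.102·Sd^0.62·e^(0.033·RH+0.04·T) = 1.316 μm/a
  r_corr = 0.882 + 1.316 = 2.198 μm/a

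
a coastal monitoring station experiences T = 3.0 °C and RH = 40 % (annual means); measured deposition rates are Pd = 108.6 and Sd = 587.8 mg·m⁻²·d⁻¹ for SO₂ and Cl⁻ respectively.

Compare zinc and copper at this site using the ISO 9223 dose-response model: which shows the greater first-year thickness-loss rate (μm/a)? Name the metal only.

zinc: T≤10 °C ⇒ hinge +0.038·(3.0−10) = -0.2660
  SO₂ term: 0.0129·108.6^0.44·exp(0.046·40-0.2660) = 0.4897
  Sd branch = 0.0175·Sd^0.57·e^(0.008·RH+0.085·T) = 1.178 μm/a
  r_corr = 0.4897 + 1.178 = 1.668 μm/a
copper: T≤10 °C ⇒ hinge +0.126·(3.0−10) = -0.8820
  SO₂ term: 0.0053·108.6^0.26·exp(0.059·40-0.8820) = 0.07861
  Sd branch = 0.01025·Sd^0.27·e^(0.036·RH+0.049·T) = 0.2803 μm/a
  sum: 0.07861 + 0.2803 → r_corr = 0.3589 μm/a
Ordering by μm/a: zinc (1.67) > copper (0.359)

zinc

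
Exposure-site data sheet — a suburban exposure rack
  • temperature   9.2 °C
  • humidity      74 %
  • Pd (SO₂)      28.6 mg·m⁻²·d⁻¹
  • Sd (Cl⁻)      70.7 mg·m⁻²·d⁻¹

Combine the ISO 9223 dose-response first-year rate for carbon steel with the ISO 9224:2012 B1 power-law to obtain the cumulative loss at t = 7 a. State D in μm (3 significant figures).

D(7) = 175 μm

carbon steel: T≤10 °C ⇒ hinge +0.150·(9.2−10) = -0.1200
  SO₂ term: 1.77·28.6^0.52·exp(0.02·74-0.1200) = 39.44
  Cl⁻ term: 0.102·70.7^0.62·exp(0.033·74+0.04·9.2) = 23.75
  sum: 39.44 + 23.75 → r_corr = 63.19 μm/a
Power-law: D(7) = r_corr · 7^0.523
  D(7) = 63.19 × 7^0.523 = 63.19 × 2.767 = 174.8 μm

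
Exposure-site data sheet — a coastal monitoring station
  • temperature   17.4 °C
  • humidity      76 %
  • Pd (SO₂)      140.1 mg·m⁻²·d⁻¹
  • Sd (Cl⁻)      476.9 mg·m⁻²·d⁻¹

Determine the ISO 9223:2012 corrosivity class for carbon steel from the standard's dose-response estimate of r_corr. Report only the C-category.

C5

carbon steel: f(T) = -0.054·(T−10) [T>10 °C] = -0.3996
  Pd branch = 1.77·Pd^0.52·e^(0.02·RH+f) = 70.91 μm/a
  Cl⁻ term: 0.102·476.9^0.62·exp(0.033·76+0.04·17.4) = 115
  r_corr = 70.91 + 115 = 185.9 μm/a
186 μm/a falls in (80, 200] for carbon steel → category C5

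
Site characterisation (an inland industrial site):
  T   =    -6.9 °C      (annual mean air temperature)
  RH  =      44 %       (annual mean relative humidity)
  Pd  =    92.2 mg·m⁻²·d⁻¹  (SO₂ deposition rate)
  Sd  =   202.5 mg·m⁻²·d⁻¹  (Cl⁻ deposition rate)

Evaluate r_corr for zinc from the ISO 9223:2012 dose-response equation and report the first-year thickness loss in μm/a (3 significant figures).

zinc: T≤10 °C ⇒ hinge +0.038·(-6.9−10) = -0.6422
  sulphur-dioxide contribution → 0.376 μm/a
  chloride contribution → 0.2857 μm/a
  ⇒ r_corr(zinc) = 0.6617 μm/a

r_corr = 0.662 μm/a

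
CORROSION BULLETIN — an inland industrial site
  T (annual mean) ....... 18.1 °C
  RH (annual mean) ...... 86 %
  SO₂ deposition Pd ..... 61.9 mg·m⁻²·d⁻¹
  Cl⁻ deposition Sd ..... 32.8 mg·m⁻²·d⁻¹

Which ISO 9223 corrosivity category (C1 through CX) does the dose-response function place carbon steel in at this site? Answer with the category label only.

C5

carbon steel: T>10 °C ⇒ hinge -0.054·(18.1−10) = -0.4374
  sulphur-dioxide contribution → 54.54 μm/a
  chloride contribution → 31.29 μm/a
  total first-year rate 85.82 μm/a
ISO 9223 Table 2 (carbon steel): 80 < 85.8 ≤ 200 μm/a ⇒ C5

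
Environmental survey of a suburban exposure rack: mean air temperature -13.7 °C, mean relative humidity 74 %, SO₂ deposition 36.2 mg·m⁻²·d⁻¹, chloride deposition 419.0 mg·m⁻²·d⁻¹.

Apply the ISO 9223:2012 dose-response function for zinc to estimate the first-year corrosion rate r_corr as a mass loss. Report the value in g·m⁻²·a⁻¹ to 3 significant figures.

r_corr = 7.66 g·m⁻²·a⁻¹

zinc: temperature factor f = +0.038·(-23.7) = -0.9006
  SO₂ term: 0.0129·36.2^0.44·exp(0.046·74-0.9006) = 0.765
  Sd branch = 0.0175·Sd^0.57·e^(0.008·RH+0.085·T) = 0.3084 μm/a
  r_corr = 0.765 + 0.3084 = 1.073 μm/a
Convert to mass loss: 1.073 μm/a × 7.14 g/cm³ = 7.663 g·m⁻²·a⁻¹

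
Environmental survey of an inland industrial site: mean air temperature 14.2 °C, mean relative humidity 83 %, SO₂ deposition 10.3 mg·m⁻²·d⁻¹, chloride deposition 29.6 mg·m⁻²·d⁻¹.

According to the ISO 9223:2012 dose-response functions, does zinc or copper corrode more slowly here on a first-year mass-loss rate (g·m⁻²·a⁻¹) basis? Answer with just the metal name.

zinc: T>10 °C ⇒ hinge -0.071·(14.2−10) = -0.2982
  sulphur-dioxide contribution → 1.216 μm/a
  chloride contribution → 0.7839 μm/a
  ⇒ r_corr(zinc) = 2 μm/a
  mass loss = 2 μm/a × 7.14 g/cm³ = 14.28 g·m⁻²·a⁻¹
copper: f(T) = -0.080·(T−10) [T>10 °C] = -0.3360
  sulphur-dioxide contribution → 0.9299 μm/a
  chloride contribution → 1.018 μm/a
  ⇒ r_corr(copper) = 1.948 μm/a
  mass loss = 1.948 μm/a × 8.96 g/cm³ = 17.45 g·m⁻²·a⁻¹
Ordering by g·m⁻²·a⁻¹: copper (17.5) > zinc (14.3)

zinc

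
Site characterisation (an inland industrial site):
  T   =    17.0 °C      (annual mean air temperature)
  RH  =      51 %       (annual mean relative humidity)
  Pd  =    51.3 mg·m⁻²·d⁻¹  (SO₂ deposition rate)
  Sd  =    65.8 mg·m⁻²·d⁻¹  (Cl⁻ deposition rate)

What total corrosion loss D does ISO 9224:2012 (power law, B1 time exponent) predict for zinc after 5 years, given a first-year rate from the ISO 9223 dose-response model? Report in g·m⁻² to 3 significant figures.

zinc: temperature factor f = -0.071·(7.0) = -0.4970
  SO₂ term: 0.0129·51.3^0.44·exp(0.046·51-0.4970) = 0.4635
  Cl⁻ term: 0.0175·65.8^0.57·exp(0.008·51+0.085·17.0) = 1.214
  r_corr = 0.4635 + 1.214 = 1.677 μm/a
ISO 9224: D(t) = r_corr · t^b with b = 0.813 (zinc, B1)
  D(5) = 1.677 × 5^0.813 = 1.677 × 3.701 = 6.207 μm
  Mass loss = 6.207 μm × 7.14 g/cm³ = 44.32 g·m⁻²

D(5) = 44.3 g·m⁻²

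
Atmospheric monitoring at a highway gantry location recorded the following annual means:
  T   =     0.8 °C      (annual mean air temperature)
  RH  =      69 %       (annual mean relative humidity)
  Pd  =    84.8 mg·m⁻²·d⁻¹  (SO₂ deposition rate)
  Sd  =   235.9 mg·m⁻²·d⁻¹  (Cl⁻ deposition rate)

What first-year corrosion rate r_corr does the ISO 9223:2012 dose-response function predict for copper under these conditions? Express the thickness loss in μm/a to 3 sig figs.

r_corr = 0.868 μm/a

copper: T≤10 °C ⇒ hinge +0.126·(0.8−10) = -1.1592
  SO₂ term: 0.0053·84.8^0.26·exp(0.059·69-1.1592) = 0.3092
  Sd branch = 0.01025·Sd^0.27·e^(0.036·RH+0.049·T) = 0.5587 μm/a
  r_corr = 0.3092 + 0.5587 = 0.8679 μm/a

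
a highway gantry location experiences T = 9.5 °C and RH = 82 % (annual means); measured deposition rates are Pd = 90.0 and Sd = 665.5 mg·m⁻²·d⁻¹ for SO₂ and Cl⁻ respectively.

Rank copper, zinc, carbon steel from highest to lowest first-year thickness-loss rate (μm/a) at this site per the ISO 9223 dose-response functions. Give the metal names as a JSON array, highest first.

["carbon steel", "zinc", "copper"]

copper: T≤10 °C ⇒ hinge +0.126·(9.5−10) = -0.0630
  Pd branch = 0.0053·Pd^0.26·e^(0.059·RH+f) = 2.024 μm/a
  Cl⁻ term: 0.01025·665.5^0.27·exp(0.036·82+0.049·9.5) = 1.808
  r_corr = 2.024 + 1.808 = 3.832 μm/a
zinc: f(T) = +0.038·(T−10) [T≤10 °C] = -0.0190
  SO₂ term: 0.0129·90.0^0.44·exp(0.046·82-0.0190) = 3.984
  Cl⁻ term: 0.0175·665.5^0.57·exp(0.008·82+0.085·9.5) = 3.075
  r_corr = 3.984 + 3.075 = 7.059 μm/a
carbon steel: f(T) = +0.150·(T−10) [T≤10 °C] = -0.0750
  SO₂ term: 1.77·90.0^0.52·exp(0.02·82-0.0750) = 87.87
  Sd branch = 0.102·Sd^0.62·e^(0.033·RH+0.04·T) = 125.7 μm/a
  sum: 87.87 + 125.7 → r_corr = 213.5 μm/a
Ordering by μm/a: carbon steel (214) > zinc (7.06) > copper (3.83)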